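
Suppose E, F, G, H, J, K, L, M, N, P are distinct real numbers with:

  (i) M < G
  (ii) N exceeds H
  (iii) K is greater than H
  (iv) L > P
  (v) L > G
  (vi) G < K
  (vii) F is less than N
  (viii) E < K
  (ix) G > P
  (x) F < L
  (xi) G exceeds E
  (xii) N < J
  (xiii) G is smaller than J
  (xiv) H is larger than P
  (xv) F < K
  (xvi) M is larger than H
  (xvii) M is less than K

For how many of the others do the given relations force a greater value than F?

Directly above F: N, L, K.
One step further: J (4 so far).
Nothing else is reachable above F; 4 in all.

4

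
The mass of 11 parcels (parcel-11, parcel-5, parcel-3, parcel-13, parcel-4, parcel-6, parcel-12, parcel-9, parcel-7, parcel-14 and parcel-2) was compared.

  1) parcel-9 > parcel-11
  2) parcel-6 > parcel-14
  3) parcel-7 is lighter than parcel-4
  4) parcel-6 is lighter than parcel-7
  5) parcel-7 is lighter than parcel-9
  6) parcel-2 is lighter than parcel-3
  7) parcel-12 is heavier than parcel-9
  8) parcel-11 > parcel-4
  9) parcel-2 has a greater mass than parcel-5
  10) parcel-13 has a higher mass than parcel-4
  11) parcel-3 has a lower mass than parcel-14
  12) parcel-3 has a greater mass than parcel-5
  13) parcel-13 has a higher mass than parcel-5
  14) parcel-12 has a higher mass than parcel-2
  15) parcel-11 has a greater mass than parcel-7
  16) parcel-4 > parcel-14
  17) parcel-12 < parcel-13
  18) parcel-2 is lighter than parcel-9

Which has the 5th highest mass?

parcel-4

Chaining the given pairs: parcel-5 < parcel-2 < parcel-3 < parcel-14 < parcel-6 < parcel-7 < parcel-4 < parcel-11 < parcel-9 < parcel-12 < parcel-13.
Counting 5 from the largest end gives parcel-4.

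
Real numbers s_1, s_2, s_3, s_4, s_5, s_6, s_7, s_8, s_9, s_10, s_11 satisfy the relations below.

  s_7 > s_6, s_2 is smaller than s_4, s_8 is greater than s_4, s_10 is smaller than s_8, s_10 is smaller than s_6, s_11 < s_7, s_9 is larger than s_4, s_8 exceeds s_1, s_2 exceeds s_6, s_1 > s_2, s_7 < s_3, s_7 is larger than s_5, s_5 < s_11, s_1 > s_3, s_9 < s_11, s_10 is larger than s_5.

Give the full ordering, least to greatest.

Each adjacent pair is fixed by a given relation: s_5 < s_10; s_10 < s_6; s_6 < s_2; s_2 < s_4; s_4 < s_9; s_9 < s_11; s_11 < s_7; s_7 < s_3; s_3 < s_1; s_1 < s_8. Chaining them end to end gives the full order.

s_5 < s_10 < s_6 < s_2 < s_4 < s_9 < s_11 < s_7 < s_3 < s_1 < s_8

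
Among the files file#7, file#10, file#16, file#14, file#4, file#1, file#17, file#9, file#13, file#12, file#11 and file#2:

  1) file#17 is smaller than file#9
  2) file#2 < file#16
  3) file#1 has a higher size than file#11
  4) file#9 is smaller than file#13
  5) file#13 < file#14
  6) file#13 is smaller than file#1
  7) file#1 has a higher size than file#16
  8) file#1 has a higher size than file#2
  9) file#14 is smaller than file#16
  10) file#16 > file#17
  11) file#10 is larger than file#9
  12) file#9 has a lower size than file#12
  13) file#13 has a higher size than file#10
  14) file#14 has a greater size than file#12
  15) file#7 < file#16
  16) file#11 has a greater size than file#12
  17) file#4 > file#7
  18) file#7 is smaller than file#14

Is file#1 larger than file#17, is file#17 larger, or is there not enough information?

file#1

Chaining the given relations: file#17 < file#9 < file#10 < file#13 < file#14 < file#16 < file#1.
So file#1 is larger.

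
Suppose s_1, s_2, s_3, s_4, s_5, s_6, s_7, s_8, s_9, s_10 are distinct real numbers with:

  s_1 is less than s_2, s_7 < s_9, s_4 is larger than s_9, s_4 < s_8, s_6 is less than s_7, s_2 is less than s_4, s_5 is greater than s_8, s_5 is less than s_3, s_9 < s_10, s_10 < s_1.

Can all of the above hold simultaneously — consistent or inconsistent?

Every relation is compatible with s_6 < s_7 < s_9 < s_10 < s_1 < s_2 < s_4 < s_8 < s_5 < s_3; the set is consistent.

consistent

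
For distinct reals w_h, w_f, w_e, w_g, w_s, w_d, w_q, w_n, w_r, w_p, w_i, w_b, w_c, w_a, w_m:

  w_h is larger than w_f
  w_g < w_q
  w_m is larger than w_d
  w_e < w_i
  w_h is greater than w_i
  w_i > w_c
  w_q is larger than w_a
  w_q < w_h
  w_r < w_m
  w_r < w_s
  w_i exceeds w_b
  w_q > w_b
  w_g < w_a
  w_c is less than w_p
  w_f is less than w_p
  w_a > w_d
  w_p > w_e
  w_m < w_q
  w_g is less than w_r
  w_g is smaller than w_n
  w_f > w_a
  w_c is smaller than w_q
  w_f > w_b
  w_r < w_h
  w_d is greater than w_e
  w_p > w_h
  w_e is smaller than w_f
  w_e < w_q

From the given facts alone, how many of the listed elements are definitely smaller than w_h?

11

Directly below w_h: w_i, w_r, w_q, w_f.
One step further: w_b, w_e, w_g, w_c, w_m, w_a (10 so far).
One step further: w_d (11 so far).
No other element is forced below w_h by the given relations, so the count is 11.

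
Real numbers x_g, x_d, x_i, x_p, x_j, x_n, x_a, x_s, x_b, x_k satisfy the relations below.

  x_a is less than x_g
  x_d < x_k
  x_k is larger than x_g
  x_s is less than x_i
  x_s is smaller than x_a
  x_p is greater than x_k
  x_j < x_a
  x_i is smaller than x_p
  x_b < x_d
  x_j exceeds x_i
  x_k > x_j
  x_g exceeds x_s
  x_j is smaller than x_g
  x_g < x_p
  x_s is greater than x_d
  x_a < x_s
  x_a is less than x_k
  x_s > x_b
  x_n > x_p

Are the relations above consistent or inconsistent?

Chaining the given relations yields x_s < x_i < x_j < x_a, so x_s < x_a. But one relation states x_a < x_s. These cannot both hold.

inconsistent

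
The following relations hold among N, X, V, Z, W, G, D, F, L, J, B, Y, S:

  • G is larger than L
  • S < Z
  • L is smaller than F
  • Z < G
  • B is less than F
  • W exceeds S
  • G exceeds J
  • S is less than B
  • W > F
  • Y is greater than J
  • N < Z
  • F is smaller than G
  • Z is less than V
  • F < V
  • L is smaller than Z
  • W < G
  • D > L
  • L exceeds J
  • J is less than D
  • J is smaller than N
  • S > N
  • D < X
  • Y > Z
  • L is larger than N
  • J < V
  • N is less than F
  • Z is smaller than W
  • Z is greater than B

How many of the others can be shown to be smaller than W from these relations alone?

From W the given relations immediately reach S, Z, F.
From those, N, L, B — 6 in total.
From those, J — 7 in total.
Nothing else is reachable below W; 7 in all.

7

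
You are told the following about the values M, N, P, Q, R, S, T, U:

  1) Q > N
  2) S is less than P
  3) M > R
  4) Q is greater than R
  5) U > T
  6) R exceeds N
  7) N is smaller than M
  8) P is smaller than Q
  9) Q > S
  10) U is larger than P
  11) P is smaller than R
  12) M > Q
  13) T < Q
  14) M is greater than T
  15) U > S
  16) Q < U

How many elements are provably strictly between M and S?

Chaining upward from S reaches: P, R, Q, U.
Chaining downward from M reaches: N, T, P, R, Q.
Strictly between S and M are those in both lists: P, R, Q — 3 elements.

3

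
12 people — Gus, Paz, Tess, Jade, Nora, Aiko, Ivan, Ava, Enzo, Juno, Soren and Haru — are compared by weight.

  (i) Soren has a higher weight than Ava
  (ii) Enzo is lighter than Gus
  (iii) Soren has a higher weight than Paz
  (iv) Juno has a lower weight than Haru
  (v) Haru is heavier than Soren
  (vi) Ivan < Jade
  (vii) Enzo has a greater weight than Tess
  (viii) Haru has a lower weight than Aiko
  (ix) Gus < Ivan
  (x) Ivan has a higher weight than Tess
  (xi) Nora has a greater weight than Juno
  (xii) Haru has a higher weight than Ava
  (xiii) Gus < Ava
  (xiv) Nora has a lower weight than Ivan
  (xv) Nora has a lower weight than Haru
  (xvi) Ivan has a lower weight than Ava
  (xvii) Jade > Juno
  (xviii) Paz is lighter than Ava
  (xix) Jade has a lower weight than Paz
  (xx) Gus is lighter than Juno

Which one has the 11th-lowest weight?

Haru

Piecing the relations together gives one ordering: Tess < Enzo < Gus < Juno < Nora < Ivan < Jade < Paz < Ava < Soren < Haru < Aiko.
Counting 11 from the smallest end gives Haru.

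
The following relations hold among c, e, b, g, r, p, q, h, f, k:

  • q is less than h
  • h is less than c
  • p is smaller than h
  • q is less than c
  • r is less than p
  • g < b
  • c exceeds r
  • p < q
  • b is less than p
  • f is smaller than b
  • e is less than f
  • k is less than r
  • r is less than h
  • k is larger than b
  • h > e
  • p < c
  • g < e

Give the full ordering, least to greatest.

The consecutive links are each given: g < e; e < f; f < b; b < k; k < r; r < p; p < q; q < h; h < c.

g < e < f < b < k < r < p < q < h < c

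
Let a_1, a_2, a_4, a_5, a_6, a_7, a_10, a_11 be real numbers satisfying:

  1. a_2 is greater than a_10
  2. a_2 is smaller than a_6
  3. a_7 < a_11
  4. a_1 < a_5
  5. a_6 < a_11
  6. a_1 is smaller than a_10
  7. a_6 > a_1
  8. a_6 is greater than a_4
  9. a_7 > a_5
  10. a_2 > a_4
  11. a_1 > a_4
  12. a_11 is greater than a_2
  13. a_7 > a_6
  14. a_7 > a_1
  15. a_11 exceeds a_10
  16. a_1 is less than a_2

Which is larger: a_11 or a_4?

a_11

a_4 < a_1 and a_1 < a_10 give a_4 < a_10.
With a_10 < a_2: a_4 < a_1 < a_10 < a_2.
With a_2 < a_6: a_4 < a_1 < a_10 < a_2 < a_6.
Then a_6 < a_7 extends the chain to a_7.
With a_7 < a_11: a_4 < a_1 < a_10 < a_2 < a_6 < a_7 < a_11.
So a_4 < a_11; a_11 is the larger of the two.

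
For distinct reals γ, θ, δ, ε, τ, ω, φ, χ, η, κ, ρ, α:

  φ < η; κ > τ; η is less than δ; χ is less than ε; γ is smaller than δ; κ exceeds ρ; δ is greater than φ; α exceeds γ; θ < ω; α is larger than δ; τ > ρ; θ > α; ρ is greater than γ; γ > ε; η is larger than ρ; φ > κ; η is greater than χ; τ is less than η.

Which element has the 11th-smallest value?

The consecutive relations fix a unique order: χ < ε < γ < ρ < τ < κ < φ < η < δ < α < θ < ω.
The 11th smallest is θ.

θ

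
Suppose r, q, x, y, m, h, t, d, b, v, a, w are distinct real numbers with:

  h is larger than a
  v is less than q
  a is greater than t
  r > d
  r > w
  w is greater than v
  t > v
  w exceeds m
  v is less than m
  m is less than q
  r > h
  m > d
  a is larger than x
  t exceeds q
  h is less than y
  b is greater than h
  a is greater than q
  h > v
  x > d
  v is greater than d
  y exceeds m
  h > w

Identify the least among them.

d

Chaining upward from d: directly above it, v, m, x, r; then q, w, t, a, h, y; then b.
That covers every other element, and nothing is given below d, so d is the least.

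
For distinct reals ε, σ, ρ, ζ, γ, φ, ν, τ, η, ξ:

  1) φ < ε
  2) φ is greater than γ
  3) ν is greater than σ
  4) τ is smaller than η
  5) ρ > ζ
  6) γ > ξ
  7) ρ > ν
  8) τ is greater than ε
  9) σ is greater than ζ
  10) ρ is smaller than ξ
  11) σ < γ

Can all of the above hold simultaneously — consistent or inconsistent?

consistent

The single ordering ζ < σ < ν < ρ < ξ < γ < φ < ε < τ < η satisfies every listed relation, so no contradiction arises.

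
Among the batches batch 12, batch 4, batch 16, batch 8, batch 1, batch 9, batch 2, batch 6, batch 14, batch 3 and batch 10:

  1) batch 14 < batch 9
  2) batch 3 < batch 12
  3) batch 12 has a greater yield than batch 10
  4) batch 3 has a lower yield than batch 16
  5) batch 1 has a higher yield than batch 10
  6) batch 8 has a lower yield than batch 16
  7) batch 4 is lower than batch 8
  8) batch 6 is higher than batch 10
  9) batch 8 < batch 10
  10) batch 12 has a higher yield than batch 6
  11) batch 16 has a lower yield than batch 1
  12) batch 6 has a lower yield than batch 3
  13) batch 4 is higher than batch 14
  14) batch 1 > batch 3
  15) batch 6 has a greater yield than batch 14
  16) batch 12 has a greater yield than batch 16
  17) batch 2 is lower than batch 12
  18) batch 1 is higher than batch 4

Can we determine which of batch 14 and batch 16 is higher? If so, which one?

Link the given pairs in sequence: batch 14 < batch 4; batch 4 < batch 8; batch 8 < batch 10; batch 10 < batch 6; batch 6 < batch 3; batch 3 < batch 16.
Together: batch 14 < batch 4 < batch 8 < batch 10 < batch 6 < batch 3 < batch 16.
So batch 16 is higher.

batch 16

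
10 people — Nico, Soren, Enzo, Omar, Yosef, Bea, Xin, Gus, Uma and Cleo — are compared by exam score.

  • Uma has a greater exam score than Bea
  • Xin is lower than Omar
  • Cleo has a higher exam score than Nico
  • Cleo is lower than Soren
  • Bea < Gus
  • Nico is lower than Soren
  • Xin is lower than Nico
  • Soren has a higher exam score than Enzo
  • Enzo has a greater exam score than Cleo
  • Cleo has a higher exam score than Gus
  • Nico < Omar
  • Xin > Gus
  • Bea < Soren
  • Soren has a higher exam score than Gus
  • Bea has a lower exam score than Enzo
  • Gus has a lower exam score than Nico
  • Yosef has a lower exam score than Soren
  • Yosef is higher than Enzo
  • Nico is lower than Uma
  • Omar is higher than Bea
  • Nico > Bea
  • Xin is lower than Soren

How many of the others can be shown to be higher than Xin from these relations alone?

Directly above Xin: Nico, Omar, Soren.
One step further: Cleo, Uma (5 so far).
One step further: Enzo (6 so far).
One step further: Yosef (7 so far).
Nothing else is reachable above Xin; 7 in all.

7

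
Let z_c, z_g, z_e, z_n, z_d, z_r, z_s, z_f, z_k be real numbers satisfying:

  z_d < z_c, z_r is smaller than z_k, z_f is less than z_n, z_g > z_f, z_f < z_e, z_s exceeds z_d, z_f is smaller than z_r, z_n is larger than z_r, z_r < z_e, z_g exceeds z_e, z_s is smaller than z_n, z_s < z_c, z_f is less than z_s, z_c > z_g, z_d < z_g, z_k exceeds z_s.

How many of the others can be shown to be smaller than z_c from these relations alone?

6

The elements the relations force below z_c are z_f, z_d, z_r, z_s, z_e, z_g — no chain reaches any other.
That is 6.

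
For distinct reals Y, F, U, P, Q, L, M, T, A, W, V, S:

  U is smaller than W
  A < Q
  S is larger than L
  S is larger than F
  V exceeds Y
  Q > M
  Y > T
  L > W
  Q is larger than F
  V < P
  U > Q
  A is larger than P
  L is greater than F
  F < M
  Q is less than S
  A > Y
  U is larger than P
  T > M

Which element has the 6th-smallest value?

P

Piecing the relations together gives one ordering: F < M < T < Y < V < P < A < Q < U < W < L < S.
Counting 6 from the smallest end gives P.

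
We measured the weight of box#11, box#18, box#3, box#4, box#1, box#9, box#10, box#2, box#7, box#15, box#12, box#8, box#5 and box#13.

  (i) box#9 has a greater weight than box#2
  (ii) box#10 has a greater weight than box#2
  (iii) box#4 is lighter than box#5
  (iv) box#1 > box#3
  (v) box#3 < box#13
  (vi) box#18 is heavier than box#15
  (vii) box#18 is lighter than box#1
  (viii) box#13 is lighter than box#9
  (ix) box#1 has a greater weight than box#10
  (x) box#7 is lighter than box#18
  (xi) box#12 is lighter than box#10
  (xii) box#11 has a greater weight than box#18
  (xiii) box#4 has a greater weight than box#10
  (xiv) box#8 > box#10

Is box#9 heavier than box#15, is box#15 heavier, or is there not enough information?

Following every chain through box#15: above box#15 we get box#18, box#1, box#11.
box#9 is not reached, and no chain runs the other way from box#9 to box#15.
So the given relations leave the order of box#15 and box#9 undetermined.

undetermined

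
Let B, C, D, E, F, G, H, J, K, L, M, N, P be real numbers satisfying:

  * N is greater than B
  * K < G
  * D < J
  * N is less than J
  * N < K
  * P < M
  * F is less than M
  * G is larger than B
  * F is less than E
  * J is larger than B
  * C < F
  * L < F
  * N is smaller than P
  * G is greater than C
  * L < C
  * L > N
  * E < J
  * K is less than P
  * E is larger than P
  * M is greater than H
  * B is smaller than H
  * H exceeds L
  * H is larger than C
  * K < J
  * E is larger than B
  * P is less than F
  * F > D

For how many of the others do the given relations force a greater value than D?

Directly above D: F, J.
One step further: E, M (4 so far).
No other element is forced above D by the given relations, so the count is 4.

4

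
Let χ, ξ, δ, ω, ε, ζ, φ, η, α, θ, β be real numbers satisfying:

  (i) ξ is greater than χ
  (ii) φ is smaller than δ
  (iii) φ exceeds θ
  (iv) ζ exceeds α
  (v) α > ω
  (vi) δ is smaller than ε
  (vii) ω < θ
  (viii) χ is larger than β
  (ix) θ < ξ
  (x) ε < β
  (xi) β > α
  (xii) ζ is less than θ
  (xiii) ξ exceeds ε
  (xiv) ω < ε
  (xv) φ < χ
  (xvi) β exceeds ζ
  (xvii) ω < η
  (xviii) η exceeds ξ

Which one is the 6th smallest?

The consecutive relations fix a unique order: ω < α < ζ < θ < φ < δ < ε < β < χ < ξ < η.
The 6th smallest is δ.

δ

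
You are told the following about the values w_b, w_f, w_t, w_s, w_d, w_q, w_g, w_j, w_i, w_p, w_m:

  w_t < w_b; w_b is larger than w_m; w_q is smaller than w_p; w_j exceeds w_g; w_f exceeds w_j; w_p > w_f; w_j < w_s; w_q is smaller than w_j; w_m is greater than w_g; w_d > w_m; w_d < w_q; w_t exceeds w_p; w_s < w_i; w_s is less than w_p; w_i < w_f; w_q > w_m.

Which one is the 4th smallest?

Piecing the relations together gives one ordering: w_g < w_m < w_d < w_q < w_j < w_s < w_i < w_f < w_p < w_t < w_b.
The 4th smallest is w_q.

w_q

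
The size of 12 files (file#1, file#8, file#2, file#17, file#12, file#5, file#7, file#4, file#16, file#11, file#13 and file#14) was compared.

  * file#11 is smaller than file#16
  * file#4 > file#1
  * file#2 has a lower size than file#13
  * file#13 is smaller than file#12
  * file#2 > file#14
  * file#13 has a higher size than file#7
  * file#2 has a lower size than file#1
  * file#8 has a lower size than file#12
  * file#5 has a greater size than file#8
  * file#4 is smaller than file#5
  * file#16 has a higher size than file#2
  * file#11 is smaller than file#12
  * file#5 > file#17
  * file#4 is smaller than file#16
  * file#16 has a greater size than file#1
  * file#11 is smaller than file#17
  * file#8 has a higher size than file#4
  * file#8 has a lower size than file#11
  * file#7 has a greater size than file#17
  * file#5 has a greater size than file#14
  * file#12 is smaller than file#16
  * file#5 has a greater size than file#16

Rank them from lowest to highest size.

file#14 < file#2 < file#1 < file#4 < file#8 < file#11 < file#17 < file#7 < file#13 < file#12 < file#16 < file#5

Nothing is placed below file#14, so it is least; from there file#14 < file#2; file#2 < file#1; file#1 < file#4; file#4 < file#8; file#8 < file#11; file#11 < file#17; file#17 < file#7; file#7 < file#13; file#13 < file#12; file#12 < file#16; file#16 < file#5, each given directly.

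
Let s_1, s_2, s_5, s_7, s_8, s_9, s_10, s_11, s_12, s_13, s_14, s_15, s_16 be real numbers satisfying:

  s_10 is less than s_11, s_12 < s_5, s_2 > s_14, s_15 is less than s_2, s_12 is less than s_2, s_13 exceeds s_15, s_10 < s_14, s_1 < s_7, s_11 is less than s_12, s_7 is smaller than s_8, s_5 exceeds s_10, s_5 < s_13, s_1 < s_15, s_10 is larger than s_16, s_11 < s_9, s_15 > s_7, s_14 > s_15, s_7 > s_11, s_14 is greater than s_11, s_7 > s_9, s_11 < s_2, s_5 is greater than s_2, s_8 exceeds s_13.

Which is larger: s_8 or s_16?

s_8

Link the given pairs in sequence: s_16 < s_10; s_10 < s_11; s_11 < s_7; s_7 < s_15; s_15 < s_14; s_14 < s_2; s_2 < s_5; s_5 < s_13; s_13 < s_8.
Together: s_16 < s_10 < s_11 < s_7 < s_15 < s_14 < s_2 < s_5 < s_13 < s_8.
So s_16 < s_8; s_8 is the larger of the two.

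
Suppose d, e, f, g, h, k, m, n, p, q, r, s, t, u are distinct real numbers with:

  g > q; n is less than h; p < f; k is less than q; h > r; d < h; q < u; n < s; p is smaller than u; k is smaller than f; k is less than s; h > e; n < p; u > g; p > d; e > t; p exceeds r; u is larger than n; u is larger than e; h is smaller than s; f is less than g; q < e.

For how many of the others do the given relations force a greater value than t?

4

Directly above t: e.
One step further: h, u (3 so far).
One step further: s (4 so far).
Nothing else is reachable above t; 4 in all.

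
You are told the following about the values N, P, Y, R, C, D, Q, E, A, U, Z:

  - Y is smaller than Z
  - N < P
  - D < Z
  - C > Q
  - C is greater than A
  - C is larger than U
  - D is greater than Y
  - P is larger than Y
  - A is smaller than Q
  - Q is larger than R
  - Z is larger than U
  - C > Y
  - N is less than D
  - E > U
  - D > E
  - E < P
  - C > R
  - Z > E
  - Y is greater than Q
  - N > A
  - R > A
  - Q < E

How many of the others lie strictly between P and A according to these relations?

The relations place A below P. An element lies strictly between them when it is forced above A and also forced below P.
Above A: {N, R, Q, Y, E, D, Z, C}. Below P: {N, R, Q, U, Y, E}.
Intersection: {N, R, Q, Y, E} — 5.

5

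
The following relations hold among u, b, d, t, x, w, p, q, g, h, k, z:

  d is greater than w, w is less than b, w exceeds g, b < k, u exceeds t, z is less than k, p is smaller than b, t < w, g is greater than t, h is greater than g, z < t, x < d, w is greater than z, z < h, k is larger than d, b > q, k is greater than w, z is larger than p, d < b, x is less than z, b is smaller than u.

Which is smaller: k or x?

The relevant relations are x < z; z < t; t < g; g < w; w < d; d < b; b < k.
Chaining these gives x < z < t < g < w < d < b < k.
So x < k; x is the smaller of the two.

x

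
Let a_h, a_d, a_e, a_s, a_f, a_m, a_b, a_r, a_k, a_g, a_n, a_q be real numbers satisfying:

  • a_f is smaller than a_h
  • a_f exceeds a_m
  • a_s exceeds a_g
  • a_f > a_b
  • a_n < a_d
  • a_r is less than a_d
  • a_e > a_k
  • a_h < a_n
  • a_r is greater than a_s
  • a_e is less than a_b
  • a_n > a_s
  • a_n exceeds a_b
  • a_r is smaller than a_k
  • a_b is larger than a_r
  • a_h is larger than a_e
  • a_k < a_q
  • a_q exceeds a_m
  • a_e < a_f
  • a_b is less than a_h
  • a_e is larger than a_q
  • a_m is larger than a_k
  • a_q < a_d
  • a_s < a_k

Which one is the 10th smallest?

a_h

Piecing the relations together gives one ordering: a_g < a_s < a_r < a_k < a_m < a_q < a_e < a_b < a_f < a_h < a_n < a_d.
The 10th smallest is a_h.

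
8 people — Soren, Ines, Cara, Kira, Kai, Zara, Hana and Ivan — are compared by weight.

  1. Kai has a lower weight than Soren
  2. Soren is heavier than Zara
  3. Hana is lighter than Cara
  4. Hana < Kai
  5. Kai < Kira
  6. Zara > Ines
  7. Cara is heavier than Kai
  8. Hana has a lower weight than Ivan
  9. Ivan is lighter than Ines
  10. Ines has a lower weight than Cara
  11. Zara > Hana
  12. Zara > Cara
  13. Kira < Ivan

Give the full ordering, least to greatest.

The consecutive links are each given: Hana < Kai; Kai < Kira; Kira < Ivan; Ivan < Ines; Ines < Cara; Cara < Zara; Zara < Soren.

Hana < Kai < Kira < Ivan < Ines < Cara < Zara < Soren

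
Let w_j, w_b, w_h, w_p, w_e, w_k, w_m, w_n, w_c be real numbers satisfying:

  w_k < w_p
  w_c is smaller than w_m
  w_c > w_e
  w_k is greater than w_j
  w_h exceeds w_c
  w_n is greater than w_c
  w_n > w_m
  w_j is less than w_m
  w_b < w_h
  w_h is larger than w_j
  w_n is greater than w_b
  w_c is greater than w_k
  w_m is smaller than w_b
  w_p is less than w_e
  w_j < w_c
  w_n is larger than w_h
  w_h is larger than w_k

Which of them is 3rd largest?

w_b

The consecutive relations fix a unique order: w_j < w_k < w_p < w_e < w_c < w_m < w_b < w_h < w_n.
Counting 3 from the largest end gives w_b.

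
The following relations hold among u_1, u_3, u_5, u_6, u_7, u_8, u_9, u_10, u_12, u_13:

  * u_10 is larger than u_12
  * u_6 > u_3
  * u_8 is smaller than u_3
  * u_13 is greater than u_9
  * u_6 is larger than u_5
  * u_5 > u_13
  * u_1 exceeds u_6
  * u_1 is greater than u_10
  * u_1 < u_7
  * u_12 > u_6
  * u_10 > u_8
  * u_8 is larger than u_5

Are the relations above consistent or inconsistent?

The single ordering u_9 < u_13 < u_5 < u_8 < u_3 < u_6 < u_12 < u_10 < u_1 < u_7 satisfies every listed relation, so no contradiction arises.

consistent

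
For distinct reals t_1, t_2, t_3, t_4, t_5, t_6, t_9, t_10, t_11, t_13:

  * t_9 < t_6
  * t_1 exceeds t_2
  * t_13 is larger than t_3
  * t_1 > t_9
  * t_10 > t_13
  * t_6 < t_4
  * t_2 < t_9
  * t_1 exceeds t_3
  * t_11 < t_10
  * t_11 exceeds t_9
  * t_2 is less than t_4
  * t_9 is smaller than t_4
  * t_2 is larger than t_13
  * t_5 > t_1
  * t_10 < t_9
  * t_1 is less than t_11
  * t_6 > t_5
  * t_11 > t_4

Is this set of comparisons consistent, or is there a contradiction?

Chaining the given relations yields t_9 < t_1 < t_5 < t_6 < t_4 < t_11 < t_10, so t_9 < t_10. But one relation states t_10 < t_9. These cannot both hold.

inconsistent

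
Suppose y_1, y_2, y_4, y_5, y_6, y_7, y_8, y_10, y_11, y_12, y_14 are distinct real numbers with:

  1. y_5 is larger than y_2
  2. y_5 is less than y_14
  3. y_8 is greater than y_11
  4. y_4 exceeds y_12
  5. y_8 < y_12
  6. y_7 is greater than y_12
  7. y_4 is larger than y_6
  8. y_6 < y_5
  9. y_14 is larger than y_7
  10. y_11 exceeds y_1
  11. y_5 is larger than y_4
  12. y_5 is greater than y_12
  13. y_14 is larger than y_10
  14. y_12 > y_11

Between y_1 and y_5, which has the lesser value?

y_1

y_1 < y_11 and y_11 < y_8 give y_1 < y_8.
Then y_8 < y_12 extends the chain to y_12.
Then y_12 < y_4 extends the chain to y_4.
With y_4 < y_5: y_1 < y_11 < y_8 < y_12 < y_4 < y_5.
So y_1 < y_5; y_1 is the smaller of the two.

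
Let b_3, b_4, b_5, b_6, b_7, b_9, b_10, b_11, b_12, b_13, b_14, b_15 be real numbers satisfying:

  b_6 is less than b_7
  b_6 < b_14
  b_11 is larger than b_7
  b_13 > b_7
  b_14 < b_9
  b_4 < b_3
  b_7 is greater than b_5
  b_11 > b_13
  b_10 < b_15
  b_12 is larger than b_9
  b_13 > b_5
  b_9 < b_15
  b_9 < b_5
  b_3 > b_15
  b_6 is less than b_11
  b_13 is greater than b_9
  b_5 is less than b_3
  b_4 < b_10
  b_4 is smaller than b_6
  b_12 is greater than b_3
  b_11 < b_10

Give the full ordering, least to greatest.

b_4 < b_6 < b_14 < b_9 < b_5 < b_7 < b_13 < b_11 < b_10 < b_15 < b_3 < b_12

Each adjacent pair is fixed by a given relation: b_4 < b_6; b_6 < b_14; b_14 < b_9; b_9 < b_5; b_5 < b_7; b_7 < b_13; b_13 < b_11; b_11 < b_10; b_10 < b_15; b_15 < b_3; b_3 < b_12. Chaining them end to end gives the full order.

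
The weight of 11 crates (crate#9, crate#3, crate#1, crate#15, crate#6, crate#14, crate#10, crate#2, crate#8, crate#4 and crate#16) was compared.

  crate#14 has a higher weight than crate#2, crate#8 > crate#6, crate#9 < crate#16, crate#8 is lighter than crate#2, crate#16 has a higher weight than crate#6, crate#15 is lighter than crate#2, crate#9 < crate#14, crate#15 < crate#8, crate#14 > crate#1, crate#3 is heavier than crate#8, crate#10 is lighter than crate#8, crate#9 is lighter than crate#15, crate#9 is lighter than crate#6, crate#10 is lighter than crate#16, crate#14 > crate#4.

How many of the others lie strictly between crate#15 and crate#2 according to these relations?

Chaining upward from crate#15 reaches: crate#8, crate#3, crate#14.
Chaining downward from crate#2 reaches: crate#9, crate#6, crate#10, crate#8.
Strictly between crate#15 and crate#2 are those in both lists: crate#8 — 1 element.

1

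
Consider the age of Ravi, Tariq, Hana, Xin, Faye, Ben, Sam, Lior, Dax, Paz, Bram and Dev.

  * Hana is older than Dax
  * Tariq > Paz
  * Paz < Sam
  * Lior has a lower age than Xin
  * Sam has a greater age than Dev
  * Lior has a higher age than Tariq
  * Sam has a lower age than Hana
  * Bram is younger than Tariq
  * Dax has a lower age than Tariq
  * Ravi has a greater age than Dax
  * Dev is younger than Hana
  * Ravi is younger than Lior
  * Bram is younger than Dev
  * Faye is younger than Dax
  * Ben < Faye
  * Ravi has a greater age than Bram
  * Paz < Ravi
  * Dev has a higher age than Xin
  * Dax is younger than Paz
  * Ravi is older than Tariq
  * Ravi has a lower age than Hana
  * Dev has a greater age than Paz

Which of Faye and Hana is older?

Faye < Dax and Dax < Paz give Faye < Paz.
With Paz < Tariq: Faye < Dax < Paz < Tariq.
Then Tariq < Ravi extends the chain to Ravi.
With Ravi < Lior: Faye < Dax < Paz < Tariq < Ravi < Lior.
With Lior < Xin: Faye < Dax < Paz < Tariq < Ravi < Lior < Xin.
With Xin < Dev: Faye < Dax < Paz < Tariq < Ravi < Lior < Xin < Dev.
Then Dev < Sam extends the chain to Sam.
With Sam < Hana: Faye < Dax < Paz < Tariq < Ravi < Lior < Xin < Dev < Sam < Hana.
So Faye < Hana; Hana is the older of the two.

Hana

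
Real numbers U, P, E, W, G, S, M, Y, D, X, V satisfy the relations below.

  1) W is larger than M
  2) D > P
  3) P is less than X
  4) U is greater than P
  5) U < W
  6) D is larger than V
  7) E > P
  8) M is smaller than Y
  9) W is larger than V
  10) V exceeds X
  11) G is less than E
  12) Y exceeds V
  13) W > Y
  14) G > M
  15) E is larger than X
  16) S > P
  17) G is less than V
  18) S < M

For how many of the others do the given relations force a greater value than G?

5

From G the given relations immediately reach V, E.
From those, Y, W, D — 5 in total.
No other element is forced above G by the given relations, so the count is 5.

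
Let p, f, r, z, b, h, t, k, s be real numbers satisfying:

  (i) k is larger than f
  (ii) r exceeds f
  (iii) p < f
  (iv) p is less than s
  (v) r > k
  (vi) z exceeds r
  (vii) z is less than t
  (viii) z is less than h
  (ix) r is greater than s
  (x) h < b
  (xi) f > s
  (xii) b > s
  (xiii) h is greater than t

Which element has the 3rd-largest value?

t

Piecing the relations together gives one ordering: p < s < f < k < r < z < t < h < b.
The 3rd largest is t.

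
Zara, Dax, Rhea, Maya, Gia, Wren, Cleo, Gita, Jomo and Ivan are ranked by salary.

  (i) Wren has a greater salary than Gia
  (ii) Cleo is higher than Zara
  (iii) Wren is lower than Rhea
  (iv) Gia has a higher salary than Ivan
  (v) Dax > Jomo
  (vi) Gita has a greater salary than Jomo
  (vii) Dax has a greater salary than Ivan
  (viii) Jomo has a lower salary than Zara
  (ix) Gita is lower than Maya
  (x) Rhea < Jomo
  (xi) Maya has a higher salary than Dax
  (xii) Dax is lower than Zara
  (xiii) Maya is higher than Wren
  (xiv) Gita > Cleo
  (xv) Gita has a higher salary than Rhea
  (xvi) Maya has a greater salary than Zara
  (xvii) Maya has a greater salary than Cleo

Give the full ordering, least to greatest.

Each adjacent pair is fixed by a given relation: Ivan < Gia; Gia < Wren; Wren < Rhea; Rhea < Jomo; Jomo < Dax; Dax < Zara; Zara < Cleo; Cleo < Gita; Gita < Maya. Chaining them end to end gives the full order.

Ivan < Gia < Wren < Rhea < Jomo < Dax < Zara < Cleo < Gita < Maya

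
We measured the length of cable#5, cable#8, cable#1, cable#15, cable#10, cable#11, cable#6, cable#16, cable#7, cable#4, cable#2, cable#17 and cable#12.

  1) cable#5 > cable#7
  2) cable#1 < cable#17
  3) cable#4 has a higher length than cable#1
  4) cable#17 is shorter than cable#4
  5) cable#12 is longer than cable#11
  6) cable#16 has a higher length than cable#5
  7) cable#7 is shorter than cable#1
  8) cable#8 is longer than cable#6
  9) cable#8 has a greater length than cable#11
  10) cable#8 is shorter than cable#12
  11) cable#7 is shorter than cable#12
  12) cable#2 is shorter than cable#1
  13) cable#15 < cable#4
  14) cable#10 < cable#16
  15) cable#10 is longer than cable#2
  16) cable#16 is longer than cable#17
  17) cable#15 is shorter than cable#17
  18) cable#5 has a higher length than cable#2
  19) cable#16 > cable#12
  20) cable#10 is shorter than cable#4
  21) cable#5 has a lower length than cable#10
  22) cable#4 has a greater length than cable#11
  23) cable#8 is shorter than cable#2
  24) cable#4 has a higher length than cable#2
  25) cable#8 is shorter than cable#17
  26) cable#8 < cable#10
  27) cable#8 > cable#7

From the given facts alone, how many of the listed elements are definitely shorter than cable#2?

The elements the relations force below cable#2 are cable#7, cable#6, cable#11, cable#8 — no chain reaches any other.
That is 4.

4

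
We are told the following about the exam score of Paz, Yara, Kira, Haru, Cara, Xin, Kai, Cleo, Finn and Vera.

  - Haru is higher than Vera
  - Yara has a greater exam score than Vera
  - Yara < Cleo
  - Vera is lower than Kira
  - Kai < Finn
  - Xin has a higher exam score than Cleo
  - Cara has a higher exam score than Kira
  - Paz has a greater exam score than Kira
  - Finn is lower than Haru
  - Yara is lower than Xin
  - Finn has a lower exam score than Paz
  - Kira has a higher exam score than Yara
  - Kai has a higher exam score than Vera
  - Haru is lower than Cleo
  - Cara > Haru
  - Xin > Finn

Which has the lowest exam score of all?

Chaining upward from Vera: directly above it, Yara, Kai, Kira, Haru; then Finn, Paz, Cleo, Cara, Xin.
That covers every other element, and nothing is given below Vera, so Vera is the lowest exam score.

Vera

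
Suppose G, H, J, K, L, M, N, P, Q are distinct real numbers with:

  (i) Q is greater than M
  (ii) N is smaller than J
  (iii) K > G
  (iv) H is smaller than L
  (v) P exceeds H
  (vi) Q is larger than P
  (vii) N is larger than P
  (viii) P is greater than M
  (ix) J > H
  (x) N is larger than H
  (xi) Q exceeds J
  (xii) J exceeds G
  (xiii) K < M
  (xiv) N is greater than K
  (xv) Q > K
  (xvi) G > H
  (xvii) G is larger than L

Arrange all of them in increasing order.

H < L < G < K < M < P < N < J < Q

Nothing is placed below H, so it is least; from there H < L; L < G; G < K; K < M; M < P; P < N; N < J; J < Q, each given directly.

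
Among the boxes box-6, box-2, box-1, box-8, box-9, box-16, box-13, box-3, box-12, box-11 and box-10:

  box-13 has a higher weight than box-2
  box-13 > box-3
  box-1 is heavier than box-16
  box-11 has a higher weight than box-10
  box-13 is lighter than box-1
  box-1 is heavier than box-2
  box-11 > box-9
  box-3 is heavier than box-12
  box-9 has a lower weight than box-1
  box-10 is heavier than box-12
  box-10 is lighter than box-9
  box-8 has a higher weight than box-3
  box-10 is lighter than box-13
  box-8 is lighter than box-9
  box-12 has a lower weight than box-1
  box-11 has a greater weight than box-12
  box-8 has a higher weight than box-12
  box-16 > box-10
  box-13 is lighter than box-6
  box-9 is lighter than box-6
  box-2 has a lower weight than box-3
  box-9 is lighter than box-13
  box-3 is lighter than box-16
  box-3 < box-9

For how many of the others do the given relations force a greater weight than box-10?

6

From box-10 the given relations immediately reach box-9, box-16, box-13, box-11.
From those, box-6, box-1 — 6 in total.
Nothing else is reachable above box-10; 6 in all.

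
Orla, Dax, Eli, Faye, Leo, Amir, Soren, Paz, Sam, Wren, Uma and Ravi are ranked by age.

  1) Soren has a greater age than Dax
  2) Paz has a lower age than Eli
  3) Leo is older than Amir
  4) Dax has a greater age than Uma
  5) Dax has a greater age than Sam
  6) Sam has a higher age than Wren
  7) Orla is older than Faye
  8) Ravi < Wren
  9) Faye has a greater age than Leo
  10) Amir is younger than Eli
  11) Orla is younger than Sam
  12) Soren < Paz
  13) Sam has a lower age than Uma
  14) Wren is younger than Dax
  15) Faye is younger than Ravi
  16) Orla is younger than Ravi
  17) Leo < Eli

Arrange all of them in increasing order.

The consecutive links are each given: Amir < Leo; Leo < Faye; Faye < Orla; Orla < Ravi; Ravi < Wren; Wren < Sam; Sam < Uma; Uma < Dax; Dax < Soren; Soren < Paz; Paz < Eli.

Amir < Leo < Faye < Orla < Ravi < Wren < Sam < Uma < Dax < Soren < Paz < Eli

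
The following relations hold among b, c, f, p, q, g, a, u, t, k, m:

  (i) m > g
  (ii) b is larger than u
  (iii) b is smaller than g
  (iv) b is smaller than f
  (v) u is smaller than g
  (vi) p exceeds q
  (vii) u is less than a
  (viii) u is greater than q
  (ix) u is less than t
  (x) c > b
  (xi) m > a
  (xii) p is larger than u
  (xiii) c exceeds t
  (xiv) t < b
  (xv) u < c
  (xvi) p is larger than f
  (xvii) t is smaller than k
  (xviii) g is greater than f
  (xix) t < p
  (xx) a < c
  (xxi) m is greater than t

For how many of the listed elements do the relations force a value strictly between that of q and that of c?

The relations place q below c. An element lies strictly between them when it is forced above q and also forced below c.
Above q: {u, t, k, b, a, f, p, g, m}. Below c: {u, t, b, a}.
Intersection: {u, t, b, a} — 4.

4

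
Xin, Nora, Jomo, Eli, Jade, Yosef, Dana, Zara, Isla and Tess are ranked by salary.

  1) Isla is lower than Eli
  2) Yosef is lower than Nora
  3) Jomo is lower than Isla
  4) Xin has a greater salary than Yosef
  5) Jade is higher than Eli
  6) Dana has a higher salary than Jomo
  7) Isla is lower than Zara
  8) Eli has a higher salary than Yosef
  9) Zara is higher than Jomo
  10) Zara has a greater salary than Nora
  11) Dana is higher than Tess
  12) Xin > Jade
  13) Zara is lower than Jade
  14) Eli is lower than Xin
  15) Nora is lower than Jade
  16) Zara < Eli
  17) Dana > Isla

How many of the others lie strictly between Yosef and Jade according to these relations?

3

The relations place Yosef below Jade. An element lies strictly between them when it is forced above Yosef and also forced below Jade.
Above Yosef: {Nora, Zara, Eli, Xin}. Below Jade: {Jomo, Isla, Nora, Zara, Eli}.
Intersection: {Nora, Zara, Eli} — 3.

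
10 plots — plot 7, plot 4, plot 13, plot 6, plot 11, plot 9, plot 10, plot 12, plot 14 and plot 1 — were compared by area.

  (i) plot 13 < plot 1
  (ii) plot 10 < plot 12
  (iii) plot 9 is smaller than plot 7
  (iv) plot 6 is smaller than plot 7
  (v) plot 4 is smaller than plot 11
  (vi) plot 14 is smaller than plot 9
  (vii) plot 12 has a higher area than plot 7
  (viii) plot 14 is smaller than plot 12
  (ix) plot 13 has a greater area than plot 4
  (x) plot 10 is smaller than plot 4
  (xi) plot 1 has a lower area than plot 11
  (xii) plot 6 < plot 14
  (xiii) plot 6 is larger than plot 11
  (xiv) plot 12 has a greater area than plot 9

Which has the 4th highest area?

Piecing the relations together gives one ordering: plot 10 < plot 4 < plot 13 < plot 1 < plot 11 < plot 6 < plot 14 < plot 9 < plot 7 < plot 12.
Counting 4 from the largest end gives plot 14.

plot 14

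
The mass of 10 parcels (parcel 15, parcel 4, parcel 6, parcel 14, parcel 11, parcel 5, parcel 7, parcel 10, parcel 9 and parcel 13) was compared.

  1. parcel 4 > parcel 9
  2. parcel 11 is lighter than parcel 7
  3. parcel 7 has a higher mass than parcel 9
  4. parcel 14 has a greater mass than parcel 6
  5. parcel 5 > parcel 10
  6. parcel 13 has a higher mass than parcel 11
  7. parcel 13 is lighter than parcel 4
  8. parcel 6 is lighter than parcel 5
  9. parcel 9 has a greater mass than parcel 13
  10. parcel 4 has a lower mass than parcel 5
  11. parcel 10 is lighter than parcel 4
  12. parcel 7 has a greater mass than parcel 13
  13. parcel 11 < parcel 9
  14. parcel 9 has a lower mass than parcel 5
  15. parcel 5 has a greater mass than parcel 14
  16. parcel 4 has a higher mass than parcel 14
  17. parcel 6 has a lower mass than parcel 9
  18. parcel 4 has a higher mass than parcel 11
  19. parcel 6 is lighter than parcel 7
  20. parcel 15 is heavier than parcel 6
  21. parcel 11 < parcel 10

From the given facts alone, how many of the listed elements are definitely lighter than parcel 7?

The elements the relations force below parcel 7 are parcel 6, parcel 11, parcel 13, parcel 9 — no chain reaches any other.
That is 4.

4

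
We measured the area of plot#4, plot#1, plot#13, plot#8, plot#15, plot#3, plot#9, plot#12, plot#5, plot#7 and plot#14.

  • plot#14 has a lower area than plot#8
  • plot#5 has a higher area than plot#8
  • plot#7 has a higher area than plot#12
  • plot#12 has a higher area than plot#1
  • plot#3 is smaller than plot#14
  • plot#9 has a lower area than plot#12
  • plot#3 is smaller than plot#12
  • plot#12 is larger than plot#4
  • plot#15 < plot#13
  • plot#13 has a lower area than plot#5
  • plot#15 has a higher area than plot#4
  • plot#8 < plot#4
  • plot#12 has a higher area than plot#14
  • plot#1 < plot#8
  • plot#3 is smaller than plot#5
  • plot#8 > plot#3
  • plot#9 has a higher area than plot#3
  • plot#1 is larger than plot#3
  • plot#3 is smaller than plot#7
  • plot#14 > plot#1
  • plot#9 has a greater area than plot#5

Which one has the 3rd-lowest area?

plot#14

Chaining the given pairs: plot#3 < plot#1 < plot#14 < plot#8 < plot#4 < plot#15 < plot#13 < plot#5 < plot#9 < plot#12 < plot#7.
The 3rd smallest is plot#14.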